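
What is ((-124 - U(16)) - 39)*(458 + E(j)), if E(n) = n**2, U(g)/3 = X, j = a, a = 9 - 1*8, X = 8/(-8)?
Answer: -73440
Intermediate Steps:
X = -1 (X = 8*(-1/8) = -1)
a = 1 (a = 9 - 8 = 1)
j = 1
U(g) = -3 (U(g) = 3*(-1) = -3)
((-124 - U(16)) - 39)*(458 + E(j)) = ((-124 - 1*(-3)) - 39)*(458 + 1**2) = ((-124 + 3) - 39)*(458 + 1) = (-121 - 39)*459 = -160*459 = -73440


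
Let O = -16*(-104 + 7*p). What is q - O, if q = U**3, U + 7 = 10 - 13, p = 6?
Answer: -1992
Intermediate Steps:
U = -10 (U = -7 + (10 - 13) = -7 - 3 = -10)
O = 992 (O = -16*(-104 + 7*6) = -16*(-104 + 42) = -16*(-62) = 992)
q = -1000 (q = (-10)**3 = -1000)
q - O = -1000 - 1*992 = -1000 - 992 = -1992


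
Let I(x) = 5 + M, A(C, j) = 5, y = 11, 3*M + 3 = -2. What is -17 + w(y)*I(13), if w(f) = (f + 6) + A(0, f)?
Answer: 169/3 ≈ 56.333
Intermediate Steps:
M = -5/3 (M = -1 + (1/3)*(-2) = -1 - 2/3 = -5/3 ≈ -1.6667)
w(f) = 11 + f (w(f) = (f + 6) + 5 = (6 + f) + 5 = 11 + f)
I(x) = 10/3 (I(x) = 5 - 5/3 = 10/3)
-17 + w(y)*I(13) = -17 + (11 + 11)*(10/3) = -17 + 22*(10/3) = -17 + 220/3 = 169/3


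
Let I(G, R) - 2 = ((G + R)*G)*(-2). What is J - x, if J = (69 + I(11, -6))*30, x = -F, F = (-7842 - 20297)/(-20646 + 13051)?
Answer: -8858011/7595 ≈ -1166.3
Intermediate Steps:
F = 28139/7595 (F = -28139/(-7595) = -28139*(-1/7595) = 28139/7595 ≈ 3.7049)
I(G, R) = 2 - 2*G*(G + R) (I(G, R) = 2 + ((G + R)*G)*(-2) = 2 + (G*(G + R))*(-2) = 2 - 2*G*(G + R))
x = -28139/7595 (x = -1*28139/7595 = -28139/7595 ≈ -3.7049)
J = -1170 (J = (69 + (2 - 2*11² - 2*11*(-6)))*30 = (69 + (2 - 2*121 + 132))*30 = (69 + (2 - 242 + 132))*30 = (69 - 108)*30 = -39*30 = -1170)
J - x = -1170 - 1*(-28139/7595) = -1170 + 28139/7595 = -8858011/7595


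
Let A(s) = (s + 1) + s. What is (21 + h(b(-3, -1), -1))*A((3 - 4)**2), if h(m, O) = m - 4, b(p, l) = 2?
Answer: 57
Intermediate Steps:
h(m, O) = -4 + m
A(s) = 1 + 2*s (A(s) = (1 + s) + s = 1 + 2*s)
(21 + h(b(-3, -1), -1))*A((3 - 4)**2) = (21 + (-4 + 2))*(1 + 2*(3 - 4)**2) = (21 - 2)*(1 + 2*(-1)**2) = 19*(1 + 2*1) = 19*(1 + 2) = 19*3 = 57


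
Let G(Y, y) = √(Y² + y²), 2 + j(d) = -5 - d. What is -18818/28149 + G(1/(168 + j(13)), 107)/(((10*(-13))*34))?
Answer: -18818/28149 - √250778897/654160 ≈ -0.69272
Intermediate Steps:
j(d) = -7 - d (j(d) = -2 + (-5 - d) = -7 - d)
-18818/28149 + G(1/(168 + j(13)), 107)/(((10*(-13))*34)) = -18818/28149 + √((1/(168 + (-7 - 1*13)))² + 107²)/(((10*(-13))*34)) = -18818*1/28149 + √((1/(168 + (-7 - 13)))² + 11449)/((-130*34)) = -18818/28149 + √((1/(168 - 20))² + 11449)/(-4420) = -18818/28149 + √((1/148)² + 11449)*(-1/4420) = -18818/28149 + √(1/21904 + 11449)*(-1/4420) = -18818/28149 + √(250778897/21904)*(-1/4420) = -18818/28149 + (√250778897/148)*(-1/4420) = -18818/28149 - √250778897/654160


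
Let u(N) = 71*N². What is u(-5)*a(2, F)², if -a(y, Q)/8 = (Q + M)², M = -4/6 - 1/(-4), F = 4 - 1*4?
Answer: 1109375/324 ≈ 3424.0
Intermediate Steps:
F = 0 (F = 4 - 4 = 0)
M = -5/12 (M = -4*⅙ - 1*(-¼) = -⅔ + ¼ = -5/12 ≈ -0.41667)
a(y, Q) = -8*(-5/12 + Q)² (a(y, Q) = -8*(Q - 5/12)² = -8*(-5/12 + Q)²)
u(-5)*a(2, F)² = (71*(-5)²)*(-(-5 + 12*0)²/18)² = (71*25)*(-(-5 + 0)²/18)² = 1775*(-1/18*(-5)²)² = 1775*(-1/18*25)² = 1775*(-25/18)² = 1775*(625/324) = 1109375/324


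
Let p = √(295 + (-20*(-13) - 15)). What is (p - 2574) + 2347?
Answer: -227 + 6*√15 ≈ -203.76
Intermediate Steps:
p = 6*√15 (p = √(295 + (260 - 15)) = √(295 + 245) = √540 = 6*√15 ≈ 23.238)
(p - 2574) + 2347 = (6*√15 - 2574) + 2347 = (-2574 + 6*√15) + 2347 = -227 + 6*√15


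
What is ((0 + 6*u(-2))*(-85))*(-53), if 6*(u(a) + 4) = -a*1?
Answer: -99110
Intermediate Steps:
u(a) = -4 - a/6 (u(a) = -4 + (-a*1)/6 = -4 + (-a)/6 = -4 - a/6)
((0 + 6*u(-2))*(-85))*(-53) = ((0 + 6*(-4 - ⅙*(-2)))*(-85))*(-53) = ((0 + 6*(-4 + ⅓))*(-85))*(-53) = ((0 + 6*(-11/3))*(-85))*(-53) = ((0 - 22)*(-85))*(-53) = -22*(-85)*(-53) = 1870*(-53) = -99110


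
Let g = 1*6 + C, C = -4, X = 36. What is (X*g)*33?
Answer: 2376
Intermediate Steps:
g = 2 (g = 1*6 - 4 = 6 - 4 = 2)
(X*g)*33 = (36*2)*33 = 72*33 = 2376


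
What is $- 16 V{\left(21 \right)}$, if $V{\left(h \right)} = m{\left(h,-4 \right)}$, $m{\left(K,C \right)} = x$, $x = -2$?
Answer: $32$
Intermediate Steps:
$m{\left(K,C \right)} = -2$
$V{\left(h \right)} = -2$
$- 16 V{\left(21 \right)} = \left(-16\right) \left(-2\right) = 32$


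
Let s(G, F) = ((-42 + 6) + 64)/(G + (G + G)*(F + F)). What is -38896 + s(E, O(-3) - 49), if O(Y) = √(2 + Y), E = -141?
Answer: -69543206772/1787927 + 112*I/5363781 ≈ -38896.0 + 2.0881e-5*I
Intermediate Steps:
s(G, F) = 28/(G + 4*F*G) (s(G, F) = (-36 + 64)/(G + (2*G)*(2*F)) = 28/(G + 4*F*G))
-38896 + s(E, O(-3) - 49) = -38896 + 28/(-141*(1 + 4*(√(2 - 3) - 49))) = -38896 + 28*(-1/141)/(1 + 4*(√(-1) - 49)) = -38896 + 28*(-1/141)/(1 + 4*(I - 49)) = -38896 + 28*(-1/141)/(1 + 4*(-49 + I)) = -38896 + 28*(-1/141)/(1 + (-196 + 4*I)) = -38896 + 28*(-1/141)/(-195 + 4*I) = -38896 + 28*(-1/141)*((-195 - 4*I)/38041) = -38896 + (1820/1787927 + 112*I/5363781) = -69543206772/1787927 + 112*I/5363781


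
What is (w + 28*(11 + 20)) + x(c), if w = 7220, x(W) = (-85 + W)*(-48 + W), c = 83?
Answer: 8018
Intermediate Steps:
(w + 28*(11 + 20)) + x(c) = (7220 + 28*(11 + 20)) + (4080 + 83**2 - 133*83) = (7220 + 28*31) + (4080 + 6889 - 11039) = (7220 + 868) - 70 = 8088 - 70 = 8018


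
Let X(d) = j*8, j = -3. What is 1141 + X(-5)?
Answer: 1117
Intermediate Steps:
X(d) = -24 (X(d) = -3*8 = -24)
1141 + X(-5) = 1141 - 24 = 1117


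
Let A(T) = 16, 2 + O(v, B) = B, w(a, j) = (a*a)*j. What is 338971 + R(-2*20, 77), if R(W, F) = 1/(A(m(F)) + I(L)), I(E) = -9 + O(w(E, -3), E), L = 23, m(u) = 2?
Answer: 9491189/28 ≈ 3.3897e+5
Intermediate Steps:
w(a, j) = j*a² (w(a, j) = a²*j = j*a²)
O(v, B) = -2 + B
I(E) = -11 + E (I(E) = -9 + (-2 + E) = -11 + E)
R(W, F) = 1/28 (R(W, F) = 1/(16 + (-11 + 23)) = 1/(16 + 12) = 1/28)
338971 + R(-2*20, 77) = 338971 + 1/28 = 9491189/28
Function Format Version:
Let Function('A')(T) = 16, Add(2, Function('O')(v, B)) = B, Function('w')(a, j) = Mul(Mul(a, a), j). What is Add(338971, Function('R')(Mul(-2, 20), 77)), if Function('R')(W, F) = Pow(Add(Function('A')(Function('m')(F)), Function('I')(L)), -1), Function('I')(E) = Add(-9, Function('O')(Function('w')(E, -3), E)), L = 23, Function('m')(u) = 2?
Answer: Rational(9491189, 28) ≈ 3.3897e+5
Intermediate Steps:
Function('w')(a, j) = Mul(j, Pow(a, 2)) (Function('w')(a, j) = Mul(Pow(a, 2), j) = Mul(j, Pow(a, 2)))
Function('O')(v, B) = Add(-2, B)
Function('I')(E) = Add(-11, E) (Function('I')(E) = Add(-9, Add(-2, E)) = Add(-11, E))
Function('R')(W, F) = Rational(1, 28) (Function('R')(W, F) = Pow(Add(16, Add(-11, 23)), -1) = Pow(Add(16, 12), -1) = Pow(28, -1) = Rational(1, 28))
Add(338971, Function('R')(Mul(-2, 20), 77)) = Add(338971, Rational(1, 28)) = Rational(9491189, 28)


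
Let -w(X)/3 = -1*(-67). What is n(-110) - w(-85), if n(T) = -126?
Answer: 75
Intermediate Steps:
w(X) = -201 (w(X) = -(-3)*(-67) = -3*67 = -201)
n(-110) - w(-85) = -126 - 1*(-201) = -126 + 201 = 75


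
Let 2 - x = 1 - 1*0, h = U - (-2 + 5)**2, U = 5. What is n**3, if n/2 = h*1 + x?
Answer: -216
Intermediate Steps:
h = -4 (h = 5 - (-2 + 5)**2 = 5 - 1*3**2 = 5 - 1*9 = 5 - 9 = -4)
x = 1 (x = 2 - (1 - 1*0) = 2 - (1 + 0) = 2 - 1*1 = 2 - 1 = 1)
n = -6 (n = 2*(-4*1 + 1) = 2*(-4 + 1) = 2*(-3) = -6)
n**3 = (-6)**3 = -216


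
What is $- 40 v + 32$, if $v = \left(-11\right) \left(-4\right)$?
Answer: $-1728$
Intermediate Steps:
$v = 44$
$- 40 v + 32 = \left(-40\right) 44 + 32 = -1760 + 32 = -1728$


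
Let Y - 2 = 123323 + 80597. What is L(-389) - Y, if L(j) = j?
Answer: -204311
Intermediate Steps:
Y = 203922 (Y = 2 + (123323 + 80597) = 2 + 203920 = 203922)
L(-389) - Y = -389 - 1*203922 = -389 - 203922 = -204311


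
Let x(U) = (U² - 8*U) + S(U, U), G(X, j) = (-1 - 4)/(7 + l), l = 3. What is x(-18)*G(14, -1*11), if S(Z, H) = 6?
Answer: -237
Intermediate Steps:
G(X, j) = -½ (G(X, j) = (-1 - 4)/(7 + 3) = -5/10 = -5*⅒ = -½)
x(U) = 6 + U² - 8*U (x(U) = (U² - 8*U) + 6 = 6 + U² - 8*U)
x(-18)*G(14, -1*11) = (6 + (-18)² - 8*(-18))*(-½) = (6 + 324 + 144)*(-½) = 474*(-½) = -237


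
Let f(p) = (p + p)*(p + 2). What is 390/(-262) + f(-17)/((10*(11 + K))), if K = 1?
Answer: 1447/524 ≈ 2.7615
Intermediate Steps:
f(p) = 2*p*(2 + p) (f(p) = (2*p)*(2 + p) = 2*p*(2 + p))
390/(-262) + f(-17)/((10*(11 + K))) = 390/(-262) + (2*(-17)*(2 - 17))/((10*(11 + 1))) = 390*(-1/262) + (2*(-17)*(-15))/((10*12)) = -195/131 + 510/120 = -195/131 + 510*(1/120) = -195/131 + 17/4 = 1447/524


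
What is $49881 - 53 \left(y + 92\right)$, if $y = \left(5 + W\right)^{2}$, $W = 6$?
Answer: $38592$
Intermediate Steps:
$y = 121$ ($y = \left(5 + 6\right)^{2} = 11^{2} = 121$)
$49881 - 53 \left(y + 92\right) = 49881 - 53 \left(121 + 92\right) = 49881 - 11289 = 38592$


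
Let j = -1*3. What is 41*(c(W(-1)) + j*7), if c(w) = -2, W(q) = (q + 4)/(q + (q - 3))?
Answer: -943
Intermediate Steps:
W(q) = (4 + q)/(-3 + 2*q) (W(q) = (4 + q)/(q + (-3 + q)) = (4 + q)/(-3 + 2*q))
j = -3
41*(c(W(-1)) + j*7) = 41*(-2 - 3*7) = 41*(-2 - 21) = 41*(-23) = -943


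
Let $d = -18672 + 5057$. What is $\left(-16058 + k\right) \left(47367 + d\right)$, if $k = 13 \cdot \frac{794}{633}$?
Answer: $- \frac{342731038784}{633} \approx -5.4144 \cdot 10^{8}$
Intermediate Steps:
$k = \frac{10322}{633}$ ($k = 13 \cdot 794 \cdot \frac{1}{633} = 13 \cdot \frac{794}{633} = \frac{10322}{633} \approx 16.306$)
$d = -13615$
$\left(-16058 + k\right) \left(47367 + d\right) = \left(-16058 + \frac{10322}{633}\right) \left(47367 - 13615\right) = \left(- \frac{10154392}{633}\right) 33752 = - \frac{342731038784}{633}$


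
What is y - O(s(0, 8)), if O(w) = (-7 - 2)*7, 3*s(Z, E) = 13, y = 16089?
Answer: 16152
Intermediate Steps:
s(Z, E) = 13/3 (s(Z, E) = (⅓)*13 = 13/3)
O(w) = -63 (O(w) = -9*7 = -63)
y - O(s(0, 8)) = 16089 - 1*(-63) = 16089 + 63 = 16152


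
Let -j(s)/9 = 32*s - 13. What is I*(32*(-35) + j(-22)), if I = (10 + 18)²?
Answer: 4181072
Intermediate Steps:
j(s) = 117 - 288*s (j(s) = -9*(32*s - 13) = -9*(-13 + 32*s) = 117 - 288*s)
I = 784 (I = 28² = 784)
I*(32*(-35) + j(-22)) = 784*(32*(-35) + (117 - 288*(-22))) = 784*(-1120 + (117 + 6336)) = 784*(-1120 + 6453) = 784*5333 = 4181072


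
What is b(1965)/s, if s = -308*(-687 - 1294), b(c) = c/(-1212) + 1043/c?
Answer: -865703/484372091280 ≈ -1.7873e-6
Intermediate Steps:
b(c) = 1043/c - c/1212 (b(c) = c*(-1/1212) + 1043/c = -c/1212 + 1043/c = 1043/c - c/1212)
s = 610148 (s = -308*(-1981) = 610148)
b(1965)/s = (1043/1965 - 1/1212*1965)/610148 = (1043*(1/1965) - 655/404)*(1/610148) = (1043/1965 - 655/404)*(1/610148) = -865703/793860*1/610148 = -865703/484372091280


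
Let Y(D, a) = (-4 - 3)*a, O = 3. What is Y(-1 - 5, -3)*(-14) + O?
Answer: -291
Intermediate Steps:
Y(D, a) = -7*a
Y(-1 - 5, -3)*(-14) + O = -7*(-3)*(-14) + 3 = 21*(-14) + 3 = -294 + 3 = -291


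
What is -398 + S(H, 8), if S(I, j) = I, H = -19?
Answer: -417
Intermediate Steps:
-398 + S(H, 8) = -398 - 19 = -417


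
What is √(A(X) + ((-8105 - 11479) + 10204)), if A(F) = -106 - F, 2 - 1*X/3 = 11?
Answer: 3*I*√1051 ≈ 97.257*I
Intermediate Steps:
X = -27 (X = 6 - 3*11 = 6 - 33 = -27)
√(A(X) + ((-8105 - 11479) + 10204)) = √((-106 - 1*(-27)) + ((-8105 - 11479) + 10204)) = √((-106 + 27) + (-19584 + 10204)) = √(-79 - 9380) = √(-9459) = 3*I*√1051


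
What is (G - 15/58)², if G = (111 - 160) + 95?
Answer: 7038409/3364 ≈ 2092.3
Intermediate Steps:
G = 46 (G = -49 + 95 = 46)
(G - 15/58)² = (46 - 15/58)² = (2653/58)² = 7038409/3364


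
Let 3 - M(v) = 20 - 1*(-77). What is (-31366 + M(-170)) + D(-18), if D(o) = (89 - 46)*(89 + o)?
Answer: -28407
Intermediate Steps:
M(v) = -94 (M(v) = 3 - (20 - 1*(-77)) = 3 - (20 + 77) = 3 - 1*97 = 3 - 97 = -94)
D(o) = 3827 + 43*o (D(o) = 43*(89 + o) = 3827 + 43*o)
(-31366 + M(-170)) + D(-18) = (-31366 - 94) + (3827 + 43*(-18)) = -31460 + (3827 - 774) = -31460 + 3053 = -28407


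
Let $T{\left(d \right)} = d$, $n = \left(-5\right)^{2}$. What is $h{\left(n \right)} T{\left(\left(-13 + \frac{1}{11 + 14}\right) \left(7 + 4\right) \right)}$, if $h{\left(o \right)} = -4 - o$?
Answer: $\frac{103356}{25} \approx 4134.2$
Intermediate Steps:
$n = 25$
$h{\left(n \right)} T{\left(\left(-13 + \frac{1}{11 + 14}\right) \left(7 + 4\right) \right)} = \left(-4 - 25\right) \left(-13 + \frac{1}{11 + 14}\right) \left(7 + 4\right) = \left(-4 - 25\right) \left(-13 + \frac{1}{25}\right) 11 = - 29 \left(-13 + \frac{1}{25}\right) 11 = - 29 \left(\left(- \frac{324}{25}\right) 11\right) = \left(-29\right) \left(- \frac{3564}{25}\right) = \frac{103356}{25}$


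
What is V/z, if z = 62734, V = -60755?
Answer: -60755/62734 ≈ -0.96845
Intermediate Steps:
V/z = -60755/62734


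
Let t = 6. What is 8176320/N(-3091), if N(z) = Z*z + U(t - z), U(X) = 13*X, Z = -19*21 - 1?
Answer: 8176320/1276661 ≈ 6.4045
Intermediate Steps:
Z = -400 (Z = -399 - 1 = -400)
N(z) = 78 - 413*z (N(z) = -400*z + 13*(6 - z) = -400*z + (78 - 13*z) = 78 - 413*z)
8176320/N(-3091) = 8176320/(78 - 413*(-3091)) = 8176320/(78 + 1276583) = 8176320/1276661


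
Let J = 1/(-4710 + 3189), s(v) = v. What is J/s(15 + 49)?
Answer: -1/97344 ≈ -1.0273e-5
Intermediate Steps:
J = -1/1521 (J = 1/(-1521) = -1/1521 ≈ -0.00065746)
J/s(15 + 49) = -1/(1521*(15 + 49)) = -1/1521/64 = -1/1521*1/64 = -1/97344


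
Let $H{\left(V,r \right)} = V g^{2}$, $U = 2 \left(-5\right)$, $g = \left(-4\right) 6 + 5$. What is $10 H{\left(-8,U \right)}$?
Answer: $-28880$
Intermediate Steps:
$g = -19$ ($g = -24 + 5 = -19$)
$U = -10$
$H{\left(V,r \right)} = 361 V$ ($H{\left(V,r \right)} = V \left(-19\right)^{2} = V 361 = 361 V$)
$10 H{\left(-8,U \right)} = 10 \cdot 361 \left(-8\right) = 10 \left(-2888\right) = -28880$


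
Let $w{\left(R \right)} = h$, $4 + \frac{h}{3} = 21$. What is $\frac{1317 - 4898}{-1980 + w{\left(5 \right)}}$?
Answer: $\frac{3581}{1929} \approx 1.8564$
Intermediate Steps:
$h = 51$ ($h = -12 + 3 \cdot 21 = -12 + 63 = 51$)
$w{\left(R \right)} = 51$
$\frac{1317 - 4898}{-1980 + w{\left(5 \right)}} = \frac{1317 - 4898}{-1980 + 51} = - \frac{3581}{-1929} = \left(-3581\right) \left(- \frac{1}{1929}\right) = \frac{3581}{1929}$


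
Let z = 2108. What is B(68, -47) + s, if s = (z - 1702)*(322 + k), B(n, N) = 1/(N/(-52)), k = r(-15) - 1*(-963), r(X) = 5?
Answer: 24615832/47 ≈ 5.2374e+5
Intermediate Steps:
k = 968 (k = 5 - 1*(-963) = 5 + 963 = 968)
B(n, N) = -52/N (B(n, N) = 1/(N*(-1/52)) = 1/(-N/52) = -52/N)
s = 523740 (s = (2108 - 1702)*(322 + 968) = 406*1290 = 523740)
B(68, -47) + s = -52/(-47) + 523740 = -52*(-1/47) + 523740 = 52/47 + 523740 = 24615832/47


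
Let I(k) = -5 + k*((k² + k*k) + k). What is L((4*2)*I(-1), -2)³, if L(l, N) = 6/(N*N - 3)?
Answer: 216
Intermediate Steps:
I(k) = -5 + k*(k + 2*k²) (I(k) = -5 + k*((k² + k²) + k) = -5 + k*(2*k² + k) = -5 + k*(k + 2*k²))
L(l, N) = 6/(-3 + N²) (L(l, N) = 6/(N² - 3) = 6/(-3 + N²))
L((4*2)*I(-1), -2)³ = (6/(-3 + (-2)²))³ = (6/(-3 + 4))³ = (6/1)³ = (6*1)³ = 6³ = 216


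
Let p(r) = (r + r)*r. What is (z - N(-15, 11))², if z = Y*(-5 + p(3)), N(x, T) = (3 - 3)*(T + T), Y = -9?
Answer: 13689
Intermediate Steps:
p(r) = 2*r² (p(r) = (2*r)*r = 2*r²)
N(x, T) = 0 (N(x, T) = 0*(2*T) = 0)
z = -117 (z = -9*(-5 + 2*3²) = -9*(-5 + 2*9) = -9*(-5 + 18) = -9*13 = -117)
(z - N(-15, 11))² = (-117 - 1*0)² = (-117 + 0)² = (-117)² = 13689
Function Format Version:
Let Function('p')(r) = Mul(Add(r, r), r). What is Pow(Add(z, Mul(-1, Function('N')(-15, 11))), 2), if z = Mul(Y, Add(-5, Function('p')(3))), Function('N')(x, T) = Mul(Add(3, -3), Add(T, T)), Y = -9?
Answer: 13689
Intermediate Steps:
Function('p')(r) = Mul(2, Pow(r, 2)) (Function('p')(r) = Mul(Mul(2, r), r) = Mul(2, Pow(r, 2)))
Function('N')(x, T) = 0 (Function('N')(x, T) = Mul(0, Mul(2, T)) = 0)
z = -117 (z = Mul(-9, Add(-5, Mul(2, Pow(3, 2)))) = Mul(-9, Add(-5, Mul(2, 9))) = Mul(-9, Add(-5, 18)) = Mul(-9, 13) = -117)
Pow(Add(z, Mul(-1, Function('N')(-15, 11))), 2) = Pow(Add(-117, Mul(-1, 0)), 2) = Pow(Add(-117, 0), 2) = Pow(-117, 2) = 13689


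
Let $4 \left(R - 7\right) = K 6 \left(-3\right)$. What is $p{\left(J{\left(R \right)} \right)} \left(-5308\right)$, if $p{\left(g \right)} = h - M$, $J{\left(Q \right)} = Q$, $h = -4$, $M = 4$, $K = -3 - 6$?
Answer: $42464$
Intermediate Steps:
$K = -9$ ($K = -3 - 6 = -9$)
$R = \frac{95}{2}$ ($R = 7 + \frac{\left(-9\right) 6 \left(-3\right)}{4} = 7 + \frac{\left(-54\right) \left(-3\right)}{4} = 7 + \frac{1}{4} \cdot 162 = 7 + \frac{81}{2} = \frac{95}{2} \approx 47.5$)
$p{\left(g \right)} = -8$ ($p{\left(g \right)} = -4 - 4 = -8$)
$p{\left(J{\left(R \right)} \right)} \left(-5308\right) = \left(-8\right) \left(-5308\right) = 42464$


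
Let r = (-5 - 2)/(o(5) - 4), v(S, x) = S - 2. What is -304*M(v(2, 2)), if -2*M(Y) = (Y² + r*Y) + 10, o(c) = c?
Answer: 1520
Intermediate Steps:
v(S, x) = -2 + S
r = -7 (r = (-5 - 2)/(5 - 4) = -7/1 = -7*1 = -7)
M(Y) = -5 - Y²/2 + 7*Y/2 (M(Y) = -((Y² - 7*Y) + 10)/2 = -(10 + Y² - 7*Y)/2 = -5 - Y²/2 + 7*Y/2)
-304*M(v(2, 2)) = -304*(-5 - (-2 + 2)²/2 + 7*(-2 + 2)/2) = -304*(-5 - ½*0² + (7/2)*0) = -304*(-5 - ½*0 + 0) = -304*(-5 + 0 + 0) = -304*(-5) = 1520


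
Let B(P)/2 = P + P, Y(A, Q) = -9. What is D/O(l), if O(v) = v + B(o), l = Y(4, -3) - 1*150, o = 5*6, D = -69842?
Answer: 69842/39 ≈ 1790.8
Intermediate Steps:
o = 30
B(P) = 4*P (B(P) = 2*(P + P) = 2*(2*P) = 4*P)
l = -159 (l = -9 - 1*150 = -9 - 150 = -159)
O(v) = 120 + v (O(v) = v + 4*30 = v + 120 = 120 + v)
D/O(l) = -69842/(120 - 159) = -69842/(-39) = -69842*(-1/39) = 69842/39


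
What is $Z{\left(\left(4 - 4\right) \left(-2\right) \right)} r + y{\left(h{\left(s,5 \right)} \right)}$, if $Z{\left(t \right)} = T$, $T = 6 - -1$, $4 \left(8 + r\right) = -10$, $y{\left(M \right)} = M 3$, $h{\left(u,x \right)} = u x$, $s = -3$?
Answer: $- \frac{237}{2} \approx -118.5$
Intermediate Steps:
$y{\left(M \right)} = 3 M$
$r = - \frac{21}{2}$ ($r = -8 + \frac{1}{4} \left(-10\right) = -8 - \frac{5}{2} = - \frac{21}{2} \approx -10.5$)
$T = 7$ ($T = 6 + 1 = 7$)
$Z{\left(t \right)} = 7$
$Z{\left(\left(4 - 4\right) \left(-2\right) \right)} r + y{\left(h{\left(s,5 \right)} \right)} = 7 \left(- \frac{21}{2}\right) + 3 \left(\left(-3\right) 5\right) = - \frac{147}{2} + 3 \left(-15\right) = - \frac{147}{2} - 45 = - \frac{237}{2}$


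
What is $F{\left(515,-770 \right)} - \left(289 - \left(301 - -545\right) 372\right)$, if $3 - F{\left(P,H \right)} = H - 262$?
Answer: $315458$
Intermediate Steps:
$F{\left(P,H \right)} = 265 - H$ ($F{\left(P,H \right)} = 3 - \left(H - 262\right) = 3 - \left(-262 + H\right) = 265 - H$)
$F{\left(515,-770 \right)} - \left(289 - \left(301 - -545\right) 372\right) = \left(265 - -770\right) - \left(289 - \left(301 - -545\right) 372\right) = \left(265 + 770\right) - \left(289 - \left(301 + 545\right) 372\right) = 1035 + \left(846 \cdot 372 - 289\right) = 1035 + \left(314712 - 289\right) = 1035 + 314423 = 315458$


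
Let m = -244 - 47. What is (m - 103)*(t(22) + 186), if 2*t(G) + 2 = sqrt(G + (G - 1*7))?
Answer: -72890 - 197*sqrt(37) ≈ -74088.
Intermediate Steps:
m = -291
t(G) = -1 + sqrt(-7 + 2*G)/2 (t(G) = -1 + sqrt(G + (G - 1*7))/2 = -1 + sqrt(G + (G - 7))/2 = -1 + sqrt(G + (-7 + G))/2 = -1 + sqrt(-7 + 2*G)/2)
(m - 103)*(t(22) + 186) = (-291 - 103)*((-1 + sqrt(-7 + 2*22)/2) + 186) = -394*((-1 + sqrt(-7 + 44)/2) + 186) = -394*((-1 + sqrt(37)/2) + 186) = -394*(185 + sqrt(37)/2) = -72890 - 197*sqrt(37)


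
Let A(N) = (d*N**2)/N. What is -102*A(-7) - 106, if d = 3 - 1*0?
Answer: 2036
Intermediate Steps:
d = 3 (d = 3 + 0 = 3)
A(N) = 3*N (A(N) = (3*N**2)/N = 3*N)
-102*A(-7) - 106 = -306*(-7) - 106 = -102*(-21) - 106 = 2142 - 106 = 2036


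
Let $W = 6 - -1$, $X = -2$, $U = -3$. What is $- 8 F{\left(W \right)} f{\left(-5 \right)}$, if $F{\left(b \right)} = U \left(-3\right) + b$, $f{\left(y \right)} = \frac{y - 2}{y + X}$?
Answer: $-128$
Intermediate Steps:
$W = 7$ ($W = 6 + 1 = 7$)
$f{\left(y \right)} = 1$ ($f{\left(y \right)} = \frac{y - 2}{y - 2} = \frac{-2 + y}{-2 + y} = 1$)
$F{\left(b \right)} = 9 + b$ ($F{\left(b \right)} = \left(-3\right) \left(-3\right) + b = 9 + b$)
$- 8 F{\left(W \right)} f{\left(-5 \right)} = - 8 \left(9 + 7\right) 1 = \left(-8\right) 16 \cdot 1 = \left(-128\right) 1 = -128$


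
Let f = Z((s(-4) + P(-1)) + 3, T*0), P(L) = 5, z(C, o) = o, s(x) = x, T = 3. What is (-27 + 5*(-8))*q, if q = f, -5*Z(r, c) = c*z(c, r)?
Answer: 0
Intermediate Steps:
Z(r, c) = -c*r/5
f = 0 (f = -3*0*((-4 + 5) + 3)/5 = -⅕*0*(1 + 3) = -⅕*0*4 = 0)
q = 0
(-27 + 5*(-8))*q = (-27 + 5*(-8))*0 = (-27 - 40)*0 = -67*0 = 0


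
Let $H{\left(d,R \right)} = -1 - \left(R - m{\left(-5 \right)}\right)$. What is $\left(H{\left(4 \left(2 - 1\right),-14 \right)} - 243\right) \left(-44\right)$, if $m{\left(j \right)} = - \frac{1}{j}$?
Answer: $\frac{50556}{5} \approx 10111.0$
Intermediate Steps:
$H{\left(d,R \right)} = - \frac{4}{5} - R$ ($H{\left(d,R \right)} = -1 - \left(- \frac{1}{5} + R\right) = - \frac{4}{5} - R$)
$\left(H{\left(4 \left(2 - 1\right),-14 \right)} - 243\right) \left(-44\right) = \left(\left(- \frac{4}{5} - -14\right) - 243\right) \left(-44\right) = \left(\left(- \frac{4}{5} + 14\right) - 243\right) \left(-44\right) = \left(\frac{66}{5} - 243\right) \left(-44\right) = \left(- \frac{1149}{5}\right) \left(-44\right) = \frac{50556}{5}$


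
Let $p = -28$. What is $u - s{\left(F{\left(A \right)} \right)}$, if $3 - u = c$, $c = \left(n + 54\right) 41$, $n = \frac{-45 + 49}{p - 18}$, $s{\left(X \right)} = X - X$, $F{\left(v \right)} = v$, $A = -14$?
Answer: $- \frac{50771}{23} \approx -2207.4$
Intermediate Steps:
$s{\left(X \right)} = 0$
$n = - \frac{2}{23}$ ($n = \frac{-45 + 49}{-28 - 18} = \frac{4}{-46} = 4 \left(- \frac{1}{46}\right) = - \frac{2}{23} \approx -0.086957$)
$c = \frac{50840}{23}$ ($c = \left(- \frac{2}{23} + 54\right) 41 = \frac{1240}{23} \cdot 41 = \frac{50840}{23} \approx 2210.4$)
$u = - \frac{50771}{23}$ ($u = 3 - \frac{50840}{23} = - \frac{50771}{23} \approx -2207.4$)
$u - s{\left(F{\left(A \right)} \right)} = - \frac{50771}{23} - 0 = - \frac{50771}{23} + 0 = - \frac{50771}{23}$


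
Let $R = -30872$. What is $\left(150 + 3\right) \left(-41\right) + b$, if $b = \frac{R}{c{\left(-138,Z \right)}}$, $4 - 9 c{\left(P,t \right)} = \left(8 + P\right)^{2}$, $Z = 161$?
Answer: $- \frac{4404615}{704} \approx -6256.6$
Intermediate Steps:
$c{\left(P,t \right)} = \frac{4}{9} - \frac{\left(8 + P\right)^{2}}{9}$
$b = \frac{11577}{704}$ ($b = - \frac{30872}{\frac{4}{9} - \frac{\left(8 - 138\right)^{2}}{9}} = - \frac{30872}{\frac{4}{9} - \frac{\left(-130\right)^{2}}{9}} = - \frac{30872}{\frac{4}{9} - \frac{16900}{9}} = - \frac{30872}{- \frac{5632}{3}} = \left(-30872\right) \left(- \frac{3}{5632}\right) = \frac{11577}{704} \approx 16.445$)
$\left(150 + 3\right) \left(-41\right) + b = \left(150 + 3\right) \left(-41\right) + \frac{11577}{704} = 153 \left(-41\right) + \frac{11577}{704} = -6273 + \frac{11577}{704} = - \frac{4404615}{704}$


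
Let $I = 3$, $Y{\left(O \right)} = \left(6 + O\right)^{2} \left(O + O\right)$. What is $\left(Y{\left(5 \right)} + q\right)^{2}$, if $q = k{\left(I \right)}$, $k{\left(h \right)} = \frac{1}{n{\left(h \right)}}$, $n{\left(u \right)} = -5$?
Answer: $\frac{36590401}{25} \approx 1.4636 \cdot 10^{6}$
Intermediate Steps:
$Y{\left(O \right)} = 2 O \left(6 + O\right)^{2}$ ($Y{\left(O \right)} = \left(6 + O\right)^{2} \cdot 2 O = 2 O \left(6 + O\right)^{2}$)
$k{\left(h \right)} = - \frac{1}{5}$ ($k{\left(h \right)} = \frac{1}{-5} = - \frac{1}{5}$)
$q = - \frac{1}{5} \approx -0.2$
$\left(Y{\left(5 \right)} + q\right)^{2} = \left(2 \cdot 5 \left(6 + 5\right)^{2} - \frac{1}{5}\right)^{2} = \left(2 \cdot 5 \cdot 11^{2} - \frac{1}{5}\right)^{2} = \left(2 \cdot 5 \cdot 121 - \frac{1}{5}\right)^{2} = \left(1210 - \frac{1}{5}\right)^{2} = \left(\frac{6049}{5}\right)^{2} = \frac{36590401}{25}$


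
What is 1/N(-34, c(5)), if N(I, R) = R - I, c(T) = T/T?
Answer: 1/35 ≈ 0.028571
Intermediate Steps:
c(T) = 1
1/N(-34, c(5)) = 1/(1 - 1*(-34)) = 1/(1 + 34) = 1/35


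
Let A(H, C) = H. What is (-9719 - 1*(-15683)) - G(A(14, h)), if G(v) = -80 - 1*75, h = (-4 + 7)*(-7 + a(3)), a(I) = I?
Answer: 6119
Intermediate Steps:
h = -12 (h = (-4 + 7)*(-7 + 3) = 3*(-4) = -12)
G(v) = -155 (G(v) = -80 - 75 = -155)
(-9719 - 1*(-15683)) - G(A(14, h)) = (-9719 - 1*(-15683)) - 1*(-155) = (-9719 + 15683) + 155 = 5964 + 155 = 6119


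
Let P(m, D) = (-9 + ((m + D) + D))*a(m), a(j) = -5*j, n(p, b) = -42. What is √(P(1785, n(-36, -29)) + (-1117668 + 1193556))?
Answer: 6*I*√417367 ≈ 3876.2*I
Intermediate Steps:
P(m, D) = -5*m*(-9 + m + 2*D) (P(m, D) = (-9 + ((m + D) + D))*(-5*m) = (-9 + ((D + m) + D))*(-5*m) = (-9 + (m + 2*D))*(-5*m) = (-9 + m + 2*D)*(-5*m) = -5*m*(-9 + m + 2*D))
√(P(1785, n(-36, -29)) + (-1117668 + 1193556)) = √(5*1785*(9 - 1*1785 - 2*(-42)) + (-1117668 + 1193556)) = √(5*1785*(9 - 1785 + 84) + 75888) = √(5*1785*(-1692) + 75888) = √(-15101100 + 75888) = √(-15025212) = 6*I*√417367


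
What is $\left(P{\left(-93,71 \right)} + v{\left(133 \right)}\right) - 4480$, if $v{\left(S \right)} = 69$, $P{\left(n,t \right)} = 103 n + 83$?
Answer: $-13907$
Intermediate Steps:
$P{\left(n,t \right)} = 83 + 103 n$
$\left(P{\left(-93,71 \right)} + v{\left(133 \right)}\right) - 4480 = \left(\left(83 + 103 \left(-93\right)\right) + 69\right) - 4480 = \left(\left(83 - 9579\right) + 69\right) - 4480 = \left(-9496 + 69\right) - 4480 = -9427 - 4480 = -13907$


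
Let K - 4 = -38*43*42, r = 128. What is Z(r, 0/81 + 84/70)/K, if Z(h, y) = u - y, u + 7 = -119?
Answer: 159/85780 ≈ 0.0018536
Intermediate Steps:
u = -126 (u = -7 - 119 = -126)
Z(h, y) = -126 - y
K = -68624 (K = 4 - 38*43*42 = 4 - 1634*42 = 4 - 68628 = -68624)
Z(r, 0/81 + 84/70)/K = (-126 - (0/81 + 84/70))/(-68624) = (-126 - (0*(1/81) + 84*(1/70)))*(-1/68624) = (-126 - (0 + 6/5))*(-1/68624) = (-126 - 1*6/5)*(-1/68624) = (-126 - 6/5)*(-1/68624) = -636/5*(-1/68624) = 159/85780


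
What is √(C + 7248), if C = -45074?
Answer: I*√37826 ≈ 194.49*I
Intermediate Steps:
√(C + 7248) = √(-45074 + 7248) = √(-37826) = I*√37826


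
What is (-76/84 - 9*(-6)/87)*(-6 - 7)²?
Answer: -29237/609 ≈ -48.008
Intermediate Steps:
(-76/84 - 9*(-6)/87)*(-6 - 7)² = (-76*1/84 + 54*(1/87))*(-13)² = (-19/21 + 18/29)*169 = -173/609*169 = -29237/609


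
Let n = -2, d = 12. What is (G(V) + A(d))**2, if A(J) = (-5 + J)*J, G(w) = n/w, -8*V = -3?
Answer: 55696/9 ≈ 6188.4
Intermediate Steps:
V = 3/8 (V = -1/8*(-3) = 3/8 ≈ 0.37500)
G(w) = -2/w
A(J) = J*(-5 + J)
(G(V) + A(d))**2 = (-2/3/8 + 12*(-5 + 12))**2 = (-2*8/3 + 12*7)**2 = (-16/3 + 84)**2 = (236/3)**2 = 55696/9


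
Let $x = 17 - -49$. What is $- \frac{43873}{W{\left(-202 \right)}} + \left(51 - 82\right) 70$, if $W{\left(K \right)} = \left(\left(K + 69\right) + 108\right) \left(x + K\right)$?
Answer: $- \frac{7421873}{3400} \approx -2182.9$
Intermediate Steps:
$x = 66$ ($x = 17 + 49 = 66$)
$W{\left(K \right)} = \left(66 + K\right) \left(177 + K\right)$ ($W{\left(K \right)} = \left(\left(K + 69\right) + 108\right) \left(66 + K\right) = \left(\left(69 + K\right) + 108\right) \left(66 + K\right) = \left(177 + K\right) \left(66 + K\right) = \left(66 + K\right) \left(177 + K\right)$)
$- \frac{43873}{W{\left(-202 \right)}} + \left(51 - 82\right) 70 = - \frac{43873}{11682 + \left(-202\right)^{2} + 243 \left(-202\right)} + \left(51 - 82\right) 70 = - \frac{43873}{11682 + 40804 - 49086} - 2170 = - \frac{43873}{3400} - 2170 = - \frac{7421873}{3400}$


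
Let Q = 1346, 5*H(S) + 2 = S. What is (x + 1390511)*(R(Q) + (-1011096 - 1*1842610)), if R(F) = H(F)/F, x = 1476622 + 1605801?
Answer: -42952332860992812/3365 ≈ -1.2764e+13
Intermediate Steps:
H(S) = -2/5 + S/5
x = 3082423
R(F) = (-2/5 + F/5)/F
(x + 1390511)*(R(Q) + (-1011096 - 1*1842610)) = (3082423 + 1390511)*((1/5)*(-2 + 1346)/1346 + (-1011096 - 1*1842610)) = 4472934*((1/5)*(1/1346)*1344 + (-1011096 - 1842610)) = 4472934*(672/3365 - 2853706) = 4472934*(-9602720018/3365) = -42952332860992812/3365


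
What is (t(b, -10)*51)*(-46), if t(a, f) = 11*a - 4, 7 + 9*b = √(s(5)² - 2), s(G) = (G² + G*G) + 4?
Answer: 88366/3 - 8602*√2914/3 ≈ -1.2533e+5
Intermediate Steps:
s(G) = 4 + 2*G² (s(G) = (G² + G²) + 4 = 2*G² + 4 = 4 + 2*G²)
b = -7/9 + √2914/9 (b = -7/9 + √((4 + 2*5²)² - 2)/9 = -7/9 + √((4 + 2*25)² - 2)/9 = -7/9 + √((4 + 50)² - 2)/9 = -7/9 + √(54² - 2)/9 = -7/9 + √(2916 - 2)/9 = -7/9 + √2914/9 ≈ 5.2202)
t(a, f) = -4 + 11*a
(t(b, -10)*51)*(-46) = ((-4 + 11*(-7/9 + √2914/9))*51)*(-46) = ((-4 + (-77/9 + 11*√2914/9))*51)*(-46) = ((-113/9 + 11*√2914/9)*51)*(-46) = (-1921/3 + 187*√2914/3)*(-46) = 88366/3 - 8602*√2914/3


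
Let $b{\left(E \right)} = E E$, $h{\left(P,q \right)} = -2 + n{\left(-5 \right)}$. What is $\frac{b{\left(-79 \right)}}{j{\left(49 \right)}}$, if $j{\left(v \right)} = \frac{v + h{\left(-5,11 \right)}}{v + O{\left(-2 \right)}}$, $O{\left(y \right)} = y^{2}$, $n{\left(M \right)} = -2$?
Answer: $\frac{330773}{45} \approx 7350.5$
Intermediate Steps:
$h{\left(P,q \right)} = -4$ ($h{\left(P,q \right)} = -2 - 2 = -4$)
$b{\left(E \right)} = E^{2}$
$j{\left(v \right)} = \frac{-4 + v}{4 + v}$ ($j{\left(v \right)} = \frac{v - 4}{v + \left(-2\right)^{2}} = \frac{-4 + v}{v + 4} = \frac{-4 + v}{4 + v}$)
$\frac{b{\left(-79 \right)}}{j{\left(49 \right)}} = \frac{\left(-79\right)^{2}}{\frac{1}{4 + 49} \left(-4 + 49\right)} = \frac{6241}{\frac{1}{53} \cdot 45} = \frac{6241}{\frac{45}{53}} = 6241 \cdot \frac{53}{45} = \frac{330773}{45}$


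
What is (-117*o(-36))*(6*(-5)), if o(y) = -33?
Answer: -115830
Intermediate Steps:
(-117*o(-36))*(6*(-5)) = (-117*(-33))*(6*(-5)) = 3861*(-30) = -115830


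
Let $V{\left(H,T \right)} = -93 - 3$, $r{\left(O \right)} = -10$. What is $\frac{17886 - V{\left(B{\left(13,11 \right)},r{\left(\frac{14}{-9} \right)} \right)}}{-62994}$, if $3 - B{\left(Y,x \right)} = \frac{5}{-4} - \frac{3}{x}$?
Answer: $- \frac{2997}{10499} \approx -0.28546$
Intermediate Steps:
$B{\left(Y,x \right)} = \frac{17}{4} + \frac{3}{x}$ ($B{\left(Y,x \right)} = 3 - \left(\frac{5}{-4} - \frac{3}{x}\right) = 3 - \left(5 \left(- \frac{1}{4}\right) - \frac{3}{x}\right) = 3 - \left(- \frac{5}{4} - \frac{3}{x}\right) = 3 + \left(\frac{5}{4} + \frac{3}{x}\right) = \frac{17}{4} + \frac{3}{x}$)
$V{\left(H,T \right)} = -96$ ($V{\left(H,T \right)} = -93 - 3 = -96$)
$\frac{17886 - V{\left(B{\left(13,11 \right)},r{\left(\frac{14}{-9} \right)} \right)}}{-62994} = \frac{17886 - -96}{-62994} = \left(17886 + 96\right) \left(- \frac{1}{62994}\right) = 17982 \left(- \frac{1}{62994}\right) = - \frac{2997}{10499}$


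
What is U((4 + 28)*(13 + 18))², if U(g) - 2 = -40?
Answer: 1444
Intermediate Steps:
U(g) = -38 (U(g) = 2 - 40 = -38)
U((4 + 28)*(13 + 18))² = (-38)² = 1444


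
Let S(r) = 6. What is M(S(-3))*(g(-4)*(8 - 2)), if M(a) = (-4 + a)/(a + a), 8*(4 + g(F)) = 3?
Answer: -29/8 ≈ -3.6250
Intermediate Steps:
g(F) = -29/8 (g(F) = -4 + (⅛)*3 = -4 + 3/8 = -29/8)
M(a) = (-4 + a)/(2*a) (M(a) = (-4 + a)/((2*a)) = (-4 + a)*(1/(2*a)) = (-4 + a)/(2*a))
M(S(-3))*(g(-4)*(8 - 2)) = ((½)*(-4 + 6)/6)*(-29*(8 - 2)/8) = ((½)*(⅙)*2)*(-29/8*6) = (⅙)*(-87/4) = -29/8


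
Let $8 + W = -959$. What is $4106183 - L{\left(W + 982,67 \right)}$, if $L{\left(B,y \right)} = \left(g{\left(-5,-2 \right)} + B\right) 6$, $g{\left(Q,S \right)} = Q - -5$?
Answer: $4106093$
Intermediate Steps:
$W = -967$ ($W = -8 - 959 = -967$)
$g{\left(Q,S \right)} = 5 + Q$ ($g{\left(Q,S \right)} = Q + 5 = 5 + Q$)
$L{\left(B,y \right)} = 6 B$ ($L{\left(B,y \right)} = \left(\left(5 - 5\right) + B\right) 6 = \left(0 + B\right) 6 = B 6 = 6 B$)
$4106183 - L{\left(W + 982,67 \right)} = 4106183 - 6 \left(-967 + 982\right) = 4106183 - 6 \cdot 15 = 4106183 - 90 = 4106093$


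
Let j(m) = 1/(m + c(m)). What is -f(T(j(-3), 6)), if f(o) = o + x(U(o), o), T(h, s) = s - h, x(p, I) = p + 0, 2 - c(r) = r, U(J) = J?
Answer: -11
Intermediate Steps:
c(r) = 2 - r
j(m) = 1/2 (j(m) = 1/(m + (2 - m)) = 1/2)
x(p, I) = p
f(o) = 2*o (f(o) = o + o = 2*o)
-f(T(j(-3), 6)) = -2*(6 - 1*1/2) = -2*(6 - 1/2) = -2*11/2 = -1*11 = -11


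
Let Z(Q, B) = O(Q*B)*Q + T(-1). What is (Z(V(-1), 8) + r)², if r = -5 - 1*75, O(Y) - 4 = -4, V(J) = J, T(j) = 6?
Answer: 5476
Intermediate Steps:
O(Y) = 0 (O(Y) = 4 - 4 = 0)
r = -80 (r = -5 - 75 = -80)
Z(Q, B) = 6 (Z(Q, B) = 0*Q + 6 = 0 + 6 = 6)
(Z(V(-1), 8) + r)² = (6 - 80)² = (-74)² = 5476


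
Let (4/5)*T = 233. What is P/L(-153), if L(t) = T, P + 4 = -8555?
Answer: -34236/1165 ≈ -29.387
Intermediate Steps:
P = -8559 (P = -4 - 8555 = -8559)
T = 1165/4 (T = (5/4)*233 = 1165/4 ≈ 291.25)
L(t) = 1165/4
P/L(-153) = -8559/1165/4 = -8559*4/1165 = -34236/1165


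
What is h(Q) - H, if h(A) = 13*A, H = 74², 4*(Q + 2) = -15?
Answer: -22203/4 ≈ -5550.8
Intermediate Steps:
Q = -23/4 (Q = -2 + (¼)*(-15) = -2 - 15/4 = -23/4 ≈ -5.7500)
H = 5476
h(Q) - H = 13*(-23/4) - 1*5476 = -299/4 - 5476 = -22203/4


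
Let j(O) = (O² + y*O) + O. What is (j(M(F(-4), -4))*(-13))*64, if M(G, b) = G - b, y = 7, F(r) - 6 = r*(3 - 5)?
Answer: -389376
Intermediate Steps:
F(r) = 6 - 2*r (F(r) = 6 + r*(3 - 5) = 6 + r*(-2) = 6 - 2*r)
j(O) = O² + 8*O (j(O) = (O² + 7*O) + O = O² + 8*O)
(j(M(F(-4), -4))*(-13))*64 = ((((6 - 2*(-4)) - 1*(-4))*(8 + ((6 - 2*(-4)) - 1*(-4))))*(-13))*64 = ((((6 + 8) + 4)*(8 + ((6 + 8) + 4)))*(-13))*64 = (((14 + 4)*(8 + (14 + 4)))*(-13))*64 = ((18*(8 + 18))*(-13))*64 = ((18*26)*(-13))*64 = (468*(-13))*64 = -6084*64 = -389376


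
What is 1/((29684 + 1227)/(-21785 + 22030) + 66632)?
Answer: 245/16355751 ≈ 1.4979e-5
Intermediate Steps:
1/((29684 + 1227)/(-21785 + 22030) + 66632) = 1/(30911/245 + 66632) = 1/(16355751/245) = 245/16355751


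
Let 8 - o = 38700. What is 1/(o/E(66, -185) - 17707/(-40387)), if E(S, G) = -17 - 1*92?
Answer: 4402183/1564583867 ≈ 0.0028136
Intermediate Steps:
E(S, G) = -109 (E(S, G) = -17 - 92 = -109)
o = -38692 (o = 8 - 1*38700 = 8 - 38700 = -38692)
1/(o/E(66, -185) - 17707/(-40387)) = 1/(-38692/(-109) - 17707/(-40387)) = 1/(-38692*(-1/109) - 17707*(-1/40387)) = 1/(38692/109 + 17707/40387) = 1/(1564583867/4402183) = 4402183/1564583867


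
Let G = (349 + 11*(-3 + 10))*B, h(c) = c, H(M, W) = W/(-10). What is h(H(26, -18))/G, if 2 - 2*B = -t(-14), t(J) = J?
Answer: -1/1420 ≈ -0.00070423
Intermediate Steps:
H(M, W) = -W/10 (H(M, W) = W*(-1/10) = -W/10)
B = -6 (B = 1 - (-1)*(-14)/2 = 1 - 1/2*14 = 1 - 7 = -6)
G = -2556 (G = (349 + 11*(-3 + 10))*(-6) = (349 + 11*7)*(-6) = (349 + 77)*(-6) = 426*(-6) = -2556)
h(H(26, -18))/G = -1/10*(-18)/(-2556) = (9/5)*(-1/2556) = -1/1420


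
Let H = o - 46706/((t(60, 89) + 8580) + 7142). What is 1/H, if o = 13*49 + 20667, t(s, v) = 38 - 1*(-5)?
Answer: 15765/335810854 ≈ 4.6946e-5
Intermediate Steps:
t(s, v) = 43 (t(s, v) = 38 + 5 = 43)
o = 21304 (o = 637 + 20667 = 21304)
H = 335810854/15765 (H = 21304 - 46706/((43 + 8580) + 7142) = 21304 - 46706/(8623 + 7142) = 21304 - 46706/15765 = 335810854/15765 ≈ 21301.)
1/H = 1/(335810854/15765) = 15765/335810854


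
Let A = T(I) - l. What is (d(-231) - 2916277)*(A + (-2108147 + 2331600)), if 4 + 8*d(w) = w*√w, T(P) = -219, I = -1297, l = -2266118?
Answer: -7259641227180 - 71880039*I*√231 ≈ -7.2596e+12 - 1.0925e+9*I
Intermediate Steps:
d(w) = -½ + w^(3/2)/8 (d(w) = -½ + (w*√w)/8 = -½ + w^(3/2)/8)
A = 2265899 (A = -219 - 1*(-2266118) = -219 + 2266118 = 2265899)
(d(-231) - 2916277)*(A + (-2108147 + 2331600)) = ((-½ + (-231)^(3/2)/8) - 2916277)*(2265899 + (-2108147 + 2331600)) = ((-½ + (-231*I*√231)/8) - 2916277)*(2265899 + 223453) = ((-½ - 231*I*√231/8) - 2916277)*2489352 = (-5832555/2 - 231*I*√231/8)*2489352 = -7259641227180 - 71880039*I*√231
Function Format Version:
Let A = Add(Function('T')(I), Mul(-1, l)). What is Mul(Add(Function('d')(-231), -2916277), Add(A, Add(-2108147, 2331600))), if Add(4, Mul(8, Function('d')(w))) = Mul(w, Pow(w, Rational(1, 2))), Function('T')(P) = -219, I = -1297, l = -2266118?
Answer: Add(-7259641227180, Mul(-71880039, I, Pow(231, Rational(1, 2)))) ≈ Add(-7.2596e+12, Mul(-1.0925e+9, I))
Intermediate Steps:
Function('d')(w) = Add(Rational(-1, 2), Mul(Rational(1, 8), Pow(w, Rational(3, 2)))) (Function('d')(w) = Add(Rational(-1, 2), Mul(Rational(1, 8), Mul(w, Pow(w, Rational(1, 2))))) = Add(Rational(-1, 2), Mul(Rational(1, 8), Pow(w, Rational(3, 2)))))
A = 2265899 (A = Add(-219, Mul(-1, -2266118)) = Add(-219, 2266118) = 2265899)
Mul(Add(Function('d')(-231), -2916277), Add(A, Add(-2108147, 2331600))) = Mul(Add(Add(Rational(-1, 2), Mul(Rational(1, 8), Pow(-231, Rational(3, 2)))), -2916277), Add(2265899, Add(-2108147, 2331600))) = Mul(Add(Add(Rational(-1, 2), Mul(Rational(1, 8), Mul(-231, I, Pow(231, Rational(1, 2))))), -2916277), Add(2265899, 223453)) = Mul(Add(Add(Rational(-1, 2), Mul(Rational(-231, 8), I, Pow(231, Rational(1, 2)))), -2916277), 2489352) = Mul(Add(Rational(-5832555, 2), Mul(Rational(-231, 8), I, Pow(231, Rational(1, 2)))), 2489352) = Add(-7259641227180, Mul(-71880039, I, Pow(231, Rational(1, 2))))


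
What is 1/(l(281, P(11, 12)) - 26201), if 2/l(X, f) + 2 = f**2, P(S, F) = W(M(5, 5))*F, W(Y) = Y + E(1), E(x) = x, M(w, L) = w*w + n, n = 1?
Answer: -52487/1375211886 ≈ -3.8166e-5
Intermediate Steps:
M(w, L) = 1 + w**2 (M(w, L) = w*w + 1 = w**2 + 1 = 1 + w**2)
W(Y) = 1 + Y (W(Y) = Y + 1 = 1 + Y)
P(S, F) = 27*F (P(S, F) = (1 + (1 + 5**2))*F = (1 + (1 + 25))*F = (1 + 26)*F = 27*F)
l(X, f) = 2/(-2 + f**2)
1/(l(281, P(11, 12)) - 26201) = 1/(2/(-2 + (27*12)**2) - 26201) = 1/(2/(-2 + 324**2) - 26201) = 1/(2/(-2 + 104976) - 26201) = 1/(2/104974 - 26201) = 1/(2*(1/104974) - 26201) = 1/(1/52487 - 26201) = 1/(-1375211886/52487) = -52487/1375211886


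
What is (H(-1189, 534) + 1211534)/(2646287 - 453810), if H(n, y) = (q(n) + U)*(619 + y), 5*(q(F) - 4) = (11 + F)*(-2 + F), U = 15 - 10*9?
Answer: 1623305049/10962385 ≈ 148.08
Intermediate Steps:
U = -75 (U = 15 - 90 = -75)
q(F) = 4 + (-2 + F)*(11 + F)/5 (q(F) = 4 + ((11 + F)*(-2 + F))/5 = 4 + ((-2 + F)*(11 + F))/5 = 4 + (-2 + F)*(11 + F)/5)
H(n, y) = (619 + y)*(-377/5 + n²/5 + 9*n/5) (H(n, y) = ((-⅖ + n²/5 + 9*n/5) - 75)*(619 + y) = (-377/5 + n²/5 + 9*n/5)*(619 + y) = (619 + y)*(-377/5 + n²/5 + 9*n/5))
(H(-1189, 534) + 1211534)/(2646287 - 453810) = ((-233363/5 - 75*534 + (619/5)*(-1189)² + (5571/5)*(-1189) + (⅕)*534*(-2 + (-1189)² + 9*(-1189))) + 1211534)/(2646287 - 453810) = ((-233363/5 - 40050 + (619/5)*1413721 - 6623919/5 + (⅕)*534*(-2 + 1413721 - 10701)) + 1211534)/2192477 = ((-233363/5 - 40050 + 875093299/5 - 6623919/5 + (⅕)*534*1403018) + 1211534)*(1/2192477) = ((-233363/5 - 40050 + 875093299/5 - 6623919/5 + 749211612/5) + 1211534)*(1/2192477) = (1617247379/5 + 1211534)*(1/2192477) = (1623305049/5)*(1/2192477) = 1623305049/10962385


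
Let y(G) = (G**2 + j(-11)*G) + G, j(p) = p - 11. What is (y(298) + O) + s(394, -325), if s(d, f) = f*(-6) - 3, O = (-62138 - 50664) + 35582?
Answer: 7273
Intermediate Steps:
j(p) = -11 + p
O = -77220 (O = -112802 + 35582 = -77220)
s(d, f) = -3 - 6*f (s(d, f) = -6*f - 3 = -3 - 6*f)
y(G) = G**2 - 21*G (y(G) = (G**2 + (-11 - 11)*G) + G = (G**2 - 22*G) + G = G**2 - 21*G)
(y(298) + O) + s(394, -325) = (298*(-21 + 298) - 77220) + (-3 - 6*(-325)) = (298*277 - 77220) + (-3 + 1950) = (82546 - 77220) + 1947 = 5326 + 1947 = 7273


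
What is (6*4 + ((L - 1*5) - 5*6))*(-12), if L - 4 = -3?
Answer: 120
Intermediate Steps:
L = 1 (L = 4 - 3 = 1)
(6*4 + ((L - 1*5) - 5*6))*(-12) = (6*4 + ((1 - 1*5) - 5*6))*(-12) = (24 + ((1 - 5) - 30))*(-12) = (24 + (-4 - 30))*(-12) = (24 - 34)*(-12) = -10*(-12) = 120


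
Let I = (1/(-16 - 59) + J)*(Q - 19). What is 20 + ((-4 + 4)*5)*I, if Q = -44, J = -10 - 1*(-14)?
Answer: 20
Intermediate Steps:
J = 4 (J = -10 + 14 = 4)
I = -6279/25 (I = (1/(-16 - 59) + 4)*(-44 - 19) = (1/(-75) + 4)*(-63) = (-1/75 + 4)*(-63) = (299/75)*(-63) = -6279/25 ≈ -251.16)
20 + ((-4 + 4)*5)*I = 20 + ((-4 + 4)*5)*(-6279/25) = 20 + (0*5)*(-6279/25) = 20 + 0*(-6279/25) = 20 + 0 = 20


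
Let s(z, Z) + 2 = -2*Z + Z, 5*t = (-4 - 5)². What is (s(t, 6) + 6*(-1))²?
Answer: 196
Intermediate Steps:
t = 81/5 (t = (-4 - 5)²/5 = (⅕)*(-9)² = (⅕)*81 = 81/5 ≈ 16.200)
s(z, Z) = -2 - Z (s(z, Z) = -2 + (-2*Z + Z) = -2 - Z)
(s(t, 6) + 6*(-1))² = ((-2 - 1*6) + 6*(-1))² = ((-2 - 6) - 6)² = (-8 - 6)² = (-14)² = 196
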